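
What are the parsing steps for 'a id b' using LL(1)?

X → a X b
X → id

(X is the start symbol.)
Stack is shown with the top on the left.

Stack    Input     Action
-------------------------
X $      a id b $  output X → a X b
a X b $  a id b $  match 'a'
X b $    id b $    output X → id
id b $   id b $    match 'id'
b $      b $       match 'b'
$        $         accept

The string is accepted.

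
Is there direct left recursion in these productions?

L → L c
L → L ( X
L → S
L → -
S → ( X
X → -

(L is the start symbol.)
Yes, L is left-recursive

Direct left recursion occurs when N → N α for some non-terminal N (the right-hand side begins with the left-hand side itself).

L → L c: LEFT RECURSIVE (starts with L)
L → L ( X: LEFT RECURSIVE (starts with L)
L → S: starts with S
L → -: starts with '-'
S → ( X: starts with '('
X → -: starts with '-'

The grammar has direct left recursion on: L.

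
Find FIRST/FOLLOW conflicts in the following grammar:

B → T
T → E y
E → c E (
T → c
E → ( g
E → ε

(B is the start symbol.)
Yes. E → '(' g with FOLLOW(E) on { '(' }

A FIRST/FOLLOW conflict occurs when a non-terminal N has a nullable alternative N → β (β ⇒* ε) and another alternative N → α with FIRST(α) ∩ FOLLOW(N) ≠ ∅: on such a lookahead the parser cannot decide between expanding α and letting N vanish via β.

Nullable non-terminals: E.

E: nullable alternative(s) E → ε; FOLLOW(E) = { '(', 'y' }
  E → c E (: FIRST \ {ε} = { 'c' } — disjoint from FOLLOW(E)
  E → ( g: FIRST \ {ε} = { '(' } — overlaps FOLLOW(E) on { '(' }: CONFLICT
  E → ε: FIRST \ {ε} = { } — this is the only nullable alternative, skip

B, T have no nullable alternative, so no FIRST/FOLLOW check is needed there.

So the grammar has 1 FIRST/FOLLOW conflict (marked CONFLICT above).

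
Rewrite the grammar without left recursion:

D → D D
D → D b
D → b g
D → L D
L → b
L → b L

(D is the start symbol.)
D is directly left-recursive. The standard transformation for
  A → A α₁ | ... | A α_m | β₁ | ... | β_n
is
  A  → β₁ A' | ... | β_n A'
  A' → α₁ A' | ... | α_m A' | ε

D → b g becomes D → b g D'
D → L D becomes D → L D D'
D → D D becomes D' → D D'
D → D b becomes D' → b D'
Add D' → ε

Productions for other non-terminals are unchanged:
  L → b
  L → b L

Resulting grammar:
D → b g D'
D → L D D'
D' → D D'
D' → b D'
D' → ε
L → b
L → b L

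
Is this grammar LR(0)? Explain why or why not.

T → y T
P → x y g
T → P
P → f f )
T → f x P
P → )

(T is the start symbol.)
A grammar is LR(0) if no state in the canonical LR(0) collection has:
  - both a shift item (dot before a terminal) and a complete item (shift-reduce conflict), or
  - two or more complete items (reduce-reduce conflict; the accept item [T' → T .] counts as a complete item here).

Augment with T' → T and build the canonical LR(0) collection (I0 = CLOSURE({[T' → . T]}), then GOTO on every symbol after a dot until no new states appear). It has 15 states:
  I0: { [P → . )], [P → . f f )], [P → . x y g], [T → . P], [T → . f x P], [T → . y T], [T' → . T] }  — shift
  I1: { [P → ) .] }  — reduce
  I2: { [T → P .] }  — reduce
  I3: { [T' → T .] }  — accept
  I4: { [P → f . f )], [T → f . x P] }  — shift
  I5: { [P → x . y g] }  — shift
  I6: { [P → . )], [P → . f f )], [P → . x y g], [T → . P], [T → . f x P], [T → . y T], [T → y . T] }  — shift
  I7: { [T → y T .] }  — reduce
  I8: { [P → x y . g] }  — shift
  I9: { [P → x y g .] }  — reduce
  I10: { [P → f f . )] }  — shift
  I11: { [P → . )], [P → . f f )], [P → . x y g], [T → f x . P] }  — shift
  I12: { [T → f x P .] }  — reduce
  I13: { [P → f . f )] }  — shift
  I14: { [P → f f ) .] }  — reduce

Every state is either a pure shift/goto state or contains exactly one complete item and nothing to shift — no conflicts. The grammar is LR(0).

Answer: Yes, the grammar is LR(0)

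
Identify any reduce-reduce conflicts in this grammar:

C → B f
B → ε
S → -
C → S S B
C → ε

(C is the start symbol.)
Augment with C' → C and build the canonical LR(0) collection (I0 = CLOSURE({[C' → . C]}), then GOTO on every symbol after a dot until no new states appear). It has 8 states:
  I0: { [B → .], [C → . B f], [C → . S S B], [C → .], [C' → . C], [S → . -] }  — shift, 2 reduces
  I1: { [S → - .] }  — reduce
  I2: { [C → B . f] }  — shift
  I3: { [C' → C .] }  — accept
  I4: { [C → S . S B], [S → . -] }  — shift
  I5: { [B → .], [C → S S . B] }  — reduce
  I6: { [C → S S B .] }  — reduce
  I7: { [C → B f .] }  — reduce

I0 contains complete items [B → .], [C → .] — reduce-reduce conflict.

Answer: Yes — I0: [B → .] vs [C → .]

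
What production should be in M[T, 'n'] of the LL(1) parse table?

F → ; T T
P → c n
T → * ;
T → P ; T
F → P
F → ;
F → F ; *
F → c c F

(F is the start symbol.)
Empty (error entry)

To find M[T, 'n'], we find productions for T where 'n' is in the predict set (PREDICT(N → α) = (FIRST(α) \ {ε}) ∪ (FOLLOW(N) if α ⇒* ε)).

Relevant sets:
  FIRST(P) = { 'c' }

T → * ;: PREDICT = { '*' }
T → P ; T: PREDICT = { 'c' }

M[T, 'n'] is empty (no production applies)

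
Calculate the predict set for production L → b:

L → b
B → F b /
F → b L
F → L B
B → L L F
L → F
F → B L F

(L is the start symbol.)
{ 'b' }

PREDICT(L → b) = (FIRST(RHS) \ {ε}) ∪ (FOLLOW(L) if ε ∈ FIRST(RHS), i.e. RHS ⇒* ε)
FIRST(b) = { 'b' }
ε ∉ FIRST(b), so FOLLOW(L) is not added.
PREDICT(L → b) = { 'b' }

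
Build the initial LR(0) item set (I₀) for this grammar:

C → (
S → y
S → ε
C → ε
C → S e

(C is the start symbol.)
First, augment the grammar with C' → C
I₀ = CLOSURE({ [C' → . C] }):
  [C' → . C] has the dot before C: add [C → . (], [C → .], [C → . S e]
  [C → . S e] has the dot before S: add [S → . y], [S → .]
No further items can be added.

I₀ = { [C → . (], [C → . S e], [C → .], [C' → . C], [S → . y], [S → .] }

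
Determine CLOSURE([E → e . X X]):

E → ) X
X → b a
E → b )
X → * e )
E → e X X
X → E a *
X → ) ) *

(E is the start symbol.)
{ [E → . ) X], [E → . b )], [E → . e X X], [E → e . X X], [X → . ) ) *], [X → . * e )], [X → . E a *], [X → . b a] }

To compute CLOSURE, for each item [A → α.Bβ] where B is a non-terminal, add [B → .γ] for all productions B → γ; repeat for the newly added items until nothing changes.

Start with: [E → e . X X]
  [E → e . X X] has the dot before X: add [X → . b a], [X → . * e )], [X → . E a *], [X → . ) ) *]
  [X → . E a *] has the dot before E: add [E → . ) X], [E → . b )], [E → . e X X]
No further items can be added.

CLOSURE = { [E → . ) X], [E → . b )], [E → . e X X], [E → e . X X], [X → . ) ) *], [X → . * e )], [X → . E a *], [X → . b a] }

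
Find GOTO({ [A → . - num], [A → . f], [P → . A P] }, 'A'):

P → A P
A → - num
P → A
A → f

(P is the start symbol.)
{ [A → . - num], [A → . f], [P → . A P], [P → . A], [P → A . P] }

GOTO(I, 'A') = CLOSURE({ [A → αX.β] : [A → α.Xβ] ∈ I, X = 'A' })

Items with dot before 'A', with the dot advanced:
  [P → . A P] → [P → A . P]
Closure of the advanced items:
  [P → A . P] has the dot before P: add [P → . A P], [P → . A]
  [P → . A P] has the dot before A: add [A → . - num], [A → . f]

GOTO = { [A → . - num], [A → . f], [P → . A P], [P → . A], [P → A . P] }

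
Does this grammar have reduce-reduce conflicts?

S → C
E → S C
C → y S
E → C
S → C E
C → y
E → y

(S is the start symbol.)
Yes — I5: [E → C .] vs [S → C .]; I8: [C → y .] vs [E → y .]

A reduce-reduce conflict occurs when an LR(0) state has two complete items [A → α .] and [B → β .] — both call for a reduction, and with no lookahead the parser cannot choose between them.

Augment with S' → S and build the canonical LR(0) collection (I0 = CLOSURE({[S' → . S]}), then GOTO on every symbol after a dot until no new states appear). It has 10 states:
  I0: { [C → . y S], [C → . y], [S → . C E], [S → . C], [S' → . S] }  — shift
  I1: { [C → . y S], [C → . y], [E → . C], [E → . S C], [E → . y], [S → . C E], [S → . C], [S → C . E], [S → C .] }  — shift, reduce
  I2: { [S' → S .] }  — accept
  I3: { [C → . y S], [C → . y], [C → y . S], [C → y .], [S → . C E], [S → . C] }  — shift, reduce
  I4: { [C → y S .] }  — reduce
  I5: { [C → . y S], [C → . y], [E → . C], [E → . S C], [E → . y], [E → C .], [S → . C E], [S → . C], [S → C . E], [S → C .] }  — shift, 2 reduces
  I6: { [S → C E .] }  — reduce
  I7: { [C → . y S], [C → . y], [E → S . C] }  — shift
  I8: { [C → . y S], [C → . y], [C → y . S], [C → y .], [E → y .], [S → . C E], [S → . C] }  — shift, 2 reduces
  I9: { [E → S C .] }  — reduce

I5 contains complete items [E → C .], [S → C .] — reduce-reduce conflict.
I8 contains complete items [C → y .], [E → y .] — reduce-reduce conflict.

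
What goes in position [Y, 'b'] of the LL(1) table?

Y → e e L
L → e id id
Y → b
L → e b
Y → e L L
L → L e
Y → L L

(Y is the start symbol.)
Y → b

To find M[Y, 'b'], we find productions for Y where 'b' is in the predict set (PREDICT(N → α) = (FIRST(α) \ {ε}) ∪ (FOLLOW(N) if α ⇒* ε)).

Relevant sets:
  FIRST(L) = { 'e' }

Y → e e L: PREDICT = { 'e' }
Y → b: PREDICT = { 'b' }
  'b' is in predict set, so this production goes in M[Y, 'b']
Y → e L L: PREDICT = { 'e' }
Y → L L: PREDICT = { 'e' }

M[Y, 'b'] = Y → b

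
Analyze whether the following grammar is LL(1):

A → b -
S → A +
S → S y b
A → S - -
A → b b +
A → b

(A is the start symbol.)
A grammar is LL(1) if for each non-terminal N with multiple productions, the predict sets of those productions are pairwise disjoint, where PREDICT(N → α) = (FIRST(α) \ {ε}) ∪ (FOLLOW(N) if α ⇒* ε).

Relevant sets:
  FIRST(S) = { 'b' }
  FIRST(A) = { 'b' }

For A:
  PREDICT(A → b '-') = { 'b' }
  PREDICT(A → S '-' '-') = { 'b' }
  PREDICT(A → b b '+') = { 'b' }
  PREDICT(A → b) = { 'b' }
For S:
  PREDICT(S → A '+') = { 'b' }
  PREDICT(S → S y b) = { 'b' }

Conflict found: Predict set conflict for A: { 'b' }
The grammar is NOT LL(1).

Answer: No. Predict set conflict for A: { 'b' }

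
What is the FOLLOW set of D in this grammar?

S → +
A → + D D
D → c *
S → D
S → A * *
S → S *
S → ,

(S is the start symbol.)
In A → + D D: D is followed by D, add FIRST(D) \ {ε} = { 'c' }
In A → + D D: D is at the end, add FOLLOW(A)
In S → D: D is at the end, add FOLLOW(S)

The FOLLOW sets referred to above (computed the same way, to a fixed point):
  FOLLOW(A) = { '*' }
  FOLLOW(S) = { $, '*' }

Taking the union: FOLLOW(D) = { $, '*', 'c' }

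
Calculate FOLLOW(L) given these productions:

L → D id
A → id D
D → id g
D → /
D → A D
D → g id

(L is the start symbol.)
To compute FOLLOW(L), find every occurrence of L on a right-hand side N → α L β: add FIRST(β) \ {ε}, and if β is empty or nullable also add FOLLOW(N). Iterate to a fixed point.

L is the start symbol, so $ ∈ FOLLOW(L).
L does not occur on any right-hand side.

Taking the union: FOLLOW(L) = { $ }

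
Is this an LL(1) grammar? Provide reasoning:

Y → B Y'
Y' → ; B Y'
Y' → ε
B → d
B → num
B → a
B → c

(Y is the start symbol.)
Yes, the grammar is LL(1).

A grammar is LL(1) if for each non-terminal N with multiple productions, the predict sets of those productions are pairwise disjoint, where PREDICT(N → α) = (FIRST(α) \ {ε}) ∪ (FOLLOW(N) if α ⇒* ε).

Relevant sets:
  FOLLOW(Y') = { $ }

For Y':
  PREDICT(Y' → ';' B Y') = { ';' }
  PREDICT(Y' → ε) = { $ }
For B:
  PREDICT(B → d) = { 'd' }
  PREDICT(B → num) = { 'num' }
  PREDICT(B → a) = { 'a' }
  PREDICT(B → c) = { 'c' }
Y has a single production, so nothing to check there.

All predict sets are disjoint. The grammar IS LL(1).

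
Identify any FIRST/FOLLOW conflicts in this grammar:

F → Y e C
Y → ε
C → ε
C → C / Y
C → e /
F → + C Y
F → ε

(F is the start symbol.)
Yes. C → C '/' Y with FOLLOW(C) on { '/' }

A FIRST/FOLLOW conflict occurs when a non-terminal N has a nullable alternative N → β (β ⇒* ε) and another alternative N → α with FIRST(α) ∩ FOLLOW(N) ≠ ∅: on such a lookahead the parser cannot decide between expanding α and letting N vanish via β.

Nullable non-terminals: C, F, Y.
FIRST sets used below: FIRST(C) = { '/', 'e', ε }, FIRST(Y) = { ε }

C: nullable alternative(s) C → ε; FOLLOW(C) = { $, '/' }
  C → ε: FIRST \ {ε} = { } — this is the only nullable alternative, skip
  C → C / Y: FIRST \ {ε} = { '/', 'e' } — overlaps FOLLOW(C) on { '/' }: CONFLICT
  C → e /: FIRST \ {ε} = { 'e' } — disjoint from FOLLOW(C)

F: nullable alternative(s) F → ε; FOLLOW(F) = { $ }
  F → Y e C: FIRST \ {ε} = { 'e' } — disjoint from FOLLOW(F)
  F → + C Y: FIRST \ {ε} = { '+' } — disjoint from FOLLOW(F)
  F → ε: FIRST \ {ε} = { } — this is the only nullable alternative, skip
Y has a nullable alternative but only one production, so nothing to check.

So the grammar has 1 FIRST/FOLLOW conflict (marked CONFLICT above).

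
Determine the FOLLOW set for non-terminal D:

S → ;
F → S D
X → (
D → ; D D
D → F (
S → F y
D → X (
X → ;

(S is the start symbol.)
To compute FOLLOW(D), find every occurrence of D on a right-hand side N → α D β: add FIRST(β) \ {ε}, and if β is empty or nullable also add FOLLOW(N). Iterate to a fixed point.

In F → S D: D is at the end, add FOLLOW(F)
In D → ; D D: D is followed by D, add FIRST(D) \ {ε} = { '(', ';' }
In D → ; D D: D is at the end; this adds FOLLOW(D) to itself — nothing new

The FOLLOW sets referred to above (computed the same way, to a fixed point):
  FOLLOW(F) = { '(', 'y' }

Taking the union: FOLLOW(D) = { '(', ';', 'y' }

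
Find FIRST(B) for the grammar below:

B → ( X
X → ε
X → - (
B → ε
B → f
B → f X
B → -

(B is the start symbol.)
To compute FIRST(B), examine every production with B on the left-hand side, reading each right-hand side left to right until a non-nullable symbol is reached.

From B → ( X:
  - '(' is a terminal: add '(' and stop
From B → ε:
  - ε-production, so ε ∈ FIRST(B)
From B → f:
  - f is a terminal: add 'f' and stop
From B → f X:
  - f is a terminal: add 'f' and stop
From B → -:
  - '-' is a terminal: add '-' and stop

Collecting: FIRST(B) = { '(', '-', 'f', ε }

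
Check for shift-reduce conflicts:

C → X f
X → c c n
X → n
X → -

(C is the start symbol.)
No shift-reduce conflicts

Augment with C' → C and build the canonical LR(0) collection (I0 = CLOSURE({[C' → . C]}), then GOTO on every symbol after a dot until no new states appear). It has 9 states:
  I0: { [C → . X f], [C' → . C], [X → . -], [X → . c c n], [X → . n] }  — shift
  I1: { [X → - .] }  — reduce
  I2: { [C' → C .] }  — accept
  I3: { [C → X . f] }  — shift
  I4: { [X → c . c n] }  — shift
  I5: { [X → n .] }  — reduce
  I6: { [X → c c . n] }  — shift
  I7: { [X → c c n .] }  — reduce
  I8: { [C → X f .] }  — reduce

No state contains both a complete item and a shift item.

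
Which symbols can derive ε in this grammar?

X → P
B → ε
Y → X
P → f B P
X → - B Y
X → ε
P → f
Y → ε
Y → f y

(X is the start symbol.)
{ 'B', 'X', 'Y' }

A non-terminal is nullable if it can derive ε (the empty string): either it has an ε-production, or it has a production whose right-hand side consists entirely of nullable non-terminals.

ε-productions: B → ε, X → ε, Y → ε
So B, X, Y are immediately nullable.
No further non-terminal can be added: every production for the remaining non-terminals contains a terminal or a non-nullable non-terminal.
Nullable = { 'B', 'X', 'Y' }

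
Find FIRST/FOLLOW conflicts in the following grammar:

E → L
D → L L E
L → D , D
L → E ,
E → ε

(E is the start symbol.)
Yes. E → L with FOLLOW(E) on { ',' }

Nullable non-terminals: E.
FIRST sets used below: FIRST(L) = { ',' }

E: nullable alternative(s) E → ε; FOLLOW(E) = { $, ',' }
  E → L: FIRST \ {ε} = { ',' } — overlaps FOLLOW(E) on { ',' }: CONFLICT
  E → ε: FIRST \ {ε} = { } — this is the only nullable alternative, skip

D, L have no nullable alternative, so no FIRST/FOLLOW check is needed there.

So the grammar has 1 FIRST/FOLLOW conflict (marked CONFLICT above).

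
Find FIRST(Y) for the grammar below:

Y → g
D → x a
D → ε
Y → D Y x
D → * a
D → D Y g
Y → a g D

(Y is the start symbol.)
To compute FIRST(Y), examine every production with Y on the left-hand side, reading each right-hand side left to right until a non-nullable symbol is reached.

FIRST sets of the other non-terminals involved (by the same procedure, iterated to a fixed point):
  FIRST(D) = { '*', 'a', 'g', 'x', ε }

From Y → g:
  - g is a terminal: add 'g' and stop
From Y → D Y x:
  - D is a non-terminal: add FIRST(D) \ {ε} = { '*', 'a', 'g', 'x' }
    D is nullable, so continue to the next symbol
  - Y is the symbol being defined: contributes nothing new
    Y is not nullable, so stop
From Y → a g D:
  - a is a terminal: add 'a' and stop

Collecting: FIRST(Y) = { '*', 'a', 'g', 'x' }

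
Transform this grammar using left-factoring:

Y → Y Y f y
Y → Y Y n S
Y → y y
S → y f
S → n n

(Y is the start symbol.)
Left-factoring transforms A → αβ₁ | αβ₂ into A → αA' and A' → β₁ | β₂
(α is the longest common prefix among the alternatives). Repeat until
no nonterminal has two alternatives with a common prefix.

Round 1: Y has alternatives sharing prefix 'Y Y'. Introduce Y': Y → Y Y Y'
  Add: Y' → f y
  Add: Y' → n S

No remaining common prefixes — done.

Resulting grammar:
Y → Y Y Y'
Y' → f y
Y' → n S
Y → y y
S → y f
S → n n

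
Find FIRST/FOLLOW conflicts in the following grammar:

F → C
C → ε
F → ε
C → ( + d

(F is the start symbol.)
A FIRST/FOLLOW conflict occurs when a non-terminal N has a nullable alternative N → β (β ⇒* ε) and another alternative N → α with FIRST(α) ∩ FOLLOW(N) ≠ ∅: on such a lookahead the parser cannot decide between expanding α and letting N vanish via β.

Nullable non-terminals: C, F.
FIRST sets used below: FIRST(C) = { '(', ε }

C: nullable alternative(s) C → ε; FOLLOW(C) = { $ }
  C → ε: FIRST \ {ε} = { } — this is the only nullable alternative, skip
  C → ( + d: FIRST \ {ε} = { '(' } — disjoint from FOLLOW(C)

F: nullable alternative(s) F → C, F → ε; FOLLOW(F) = { $ }
  F → C: FIRST \ {ε} = { '(' } — disjoint from FOLLOW(F)
  F → ε: FIRST \ {ε} = { } — disjoint from FOLLOW(F)

No FIRST/FOLLOW conflicts found.

Answer: No FIRST/FOLLOW conflicts.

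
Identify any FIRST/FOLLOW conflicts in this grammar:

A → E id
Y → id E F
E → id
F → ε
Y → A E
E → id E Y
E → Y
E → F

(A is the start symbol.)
Yes. E → id with FOLLOW(E) on { 'id' }; E → id E Y with FOLLOW(E) on { 'id' }; E → Y with FOLLOW(E) on { 'id' }

A FIRST/FOLLOW conflict occurs when a non-terminal N has a nullable alternative N → β (β ⇒* ε) and another alternative N → α with FIRST(α) ∩ FOLLOW(N) ≠ ∅: on such a lookahead the parser cannot decide between expanding α and letting N vanish via β.

Nullable non-terminals: E, F.
FIRST sets used below: FIRST(Y) = { 'id' }, FIRST(F) = { ε }

E: nullable alternative(s) E → F; FOLLOW(E) = { 'id' }
  E → id: FIRST \ {ε} = { 'id' } — overlaps FOLLOW(E) on { 'id' }: CONFLICT
  E → id E Y: FIRST \ {ε} = { 'id' } — overlaps FOLLOW(E) on { 'id' }: CONFLICT
  E → Y: FIRST \ {ε} = { 'id' } — overlaps FOLLOW(E) on { 'id' }: CONFLICT
  E → F: FIRST \ {ε} = { } — this is the only nullable alternative, skip
F has a nullable alternative but only one production, so nothing to check.

A, Y have no nullable alternative, so no FIRST/FOLLOW check is needed there.

So the grammar has 3 FIRST/FOLLOW conflicts (marked CONFLICT above).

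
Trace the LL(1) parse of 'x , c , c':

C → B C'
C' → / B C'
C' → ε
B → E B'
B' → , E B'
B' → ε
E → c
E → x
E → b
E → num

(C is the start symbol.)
LL(1) parsing maintains a stack (initially the start symbol over $) and the input. At each step: if the stack top is a terminal, match it against the current input token; if it is a non-terminal N, replace it with the RHS of M[N, lookahead] (the unique production whose predict set contains the lookahead).

Stack is shown with the top on the left.

Stack        Input        Action
--------------------------------
C $          x , c , c $  output C → B C'
B C' $       x , c , c $  output B → E B'
E B' C' $    x , c , c $  output E → x
x B' C' $    x , c , c $  match 'x'
B' C' $      , c , c $    output B' → , E B'
, E B' C' $  , c , c $    match ','
E B' C' $    c , c $      output E → c
c B' C' $    c , c $      match 'c'
B' C' $      , c $        output B' → , E B'
, E B' C' $  , c $        match ','
E B' C' $    c $          output E → c
c B' C' $    c $          match 'c'
B' C' $      $            output B' → ε
C' $         $            output C' → ε
$            $            accept

The string is accepted.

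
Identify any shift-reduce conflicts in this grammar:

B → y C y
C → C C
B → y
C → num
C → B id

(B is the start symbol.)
A shift-reduce conflict occurs when an LR(0) state has both:
  - a complete (reduce) item [A → α .] (dot at the end), and
  - a shift item [B → β . c γ] (dot before a terminal).

Augment with B' → B and build the canonical LR(0) collection (I0 = CLOSURE({[B' → . B]}), then GOTO on every symbol after a dot until no new states appear). It has 9 states:
  I0: { [B → . y C y], [B → . y], [B' → . B] }  — shift
  I1: { [B' → B .] }  — accept
  I2: { [B → . y C y], [B → . y], [B → y . C y], [B → y .], [C → . B id], [C → . C C], [C → . num] }  — shift, reduce
  I3: { [C → B . id] }  — shift
  I4: { [B → . y C y], [B → . y], [B → y C . y], [C → . B id], [C → . C C], [C → . num], [C → C . C] }  — shift
  I5: { [C → num .] }  — reduce
  I6: { [B → . y C y], [B → . y], [C → . B id], [C → . C C], [C → . num], [C → C . C], [C → C C .] }  — shift, reduce
  I7: { [B → . y C y], [B → . y], [B → y . C y], [B → y .], [B → y C y .], [C → . B id], [C → . C C], [C → . num] }  — shift, 2 reduces
  I8: { [C → B id .] }  — reduce

I2 contains reduce item [B → y .] and shift items [B → . y], [B → . y C y], [C → . num] — shift-reduce conflict.
I6 contains reduce item [C → C C .] and shift items [B → . y], [B → . y C y], [C → . num] — shift-reduce conflict.
I7 contains reduce items [B → y .], [B → y C y .] and shift items [B → . y], [B → . y C y], [C → . num] — shift-reduce conflict.

Answer: Yes — I2: [B → y .] vs [B → . y]; I6: [C → C C .] vs [B → . y]; I7: [B → y .] vs [B → . y]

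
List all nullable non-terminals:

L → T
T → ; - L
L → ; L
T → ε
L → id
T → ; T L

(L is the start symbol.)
A non-terminal is nullable if it can derive ε (the empty string): either it has an ε-production, or it has a production whose right-hand side consists entirely of nullable non-terminals.

ε-productions: T → ε
So T is immediately nullable.
L → T: every symbol on the right is nullable, so L is nullable too.
Every non-terminal is now nullable.
Nullable = { 'L', 'T' }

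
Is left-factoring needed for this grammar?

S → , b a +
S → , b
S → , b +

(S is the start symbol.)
Left-factoring is needed when two productions for the same non-terminal
share a common prefix on the right-hand side.

Productions for S:
  S → , b a +
  S → , b
  S → , b +

Found common prefix ', b' in productions for S

Answer: Yes, S has productions with common prefix ', b'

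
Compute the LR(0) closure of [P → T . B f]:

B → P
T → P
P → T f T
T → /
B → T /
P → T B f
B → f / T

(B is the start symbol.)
{ [B → . P], [B → . T /], [B → . f / T], [P → . T B f], [P → . T f T], [P → T . B f], [T → . /], [T → . P] }

To compute CLOSURE, for each item [A → α.Bβ] where B is a non-terminal, add [B → .γ] for all productions B → γ; repeat for the newly added items until nothing changes.

Start with: [P → T . B f]
  [P → T . B f] has the dot before B: add [B → . P], [B → . T /], [B → . f / T]
  [B → . P] has the dot before P: add [P → . T f T], [P → . T B f]
  [B → . T /] has the dot before T: add [T → . P], [T → . /]
No further items can be added.

CLOSURE = { [B → . P], [B → . T /], [B → . f / T], [P → . T B f], [P → . T f T], [P → T . B f], [T → . /], [T → . P] }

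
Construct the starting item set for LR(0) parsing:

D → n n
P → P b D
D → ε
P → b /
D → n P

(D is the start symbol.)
{ [D → . n P], [D → . n n], [D → .], [D' → . D] }

First, augment the grammar with D' → D
I₀ = CLOSURE({ [D' → . D] }):
  [D' → . D] has the dot before D: add [D → . n n], [D → .], [D → . n P]
No further items can be added.

I₀ = { [D → . n P], [D → . n n], [D → .], [D' → . D] }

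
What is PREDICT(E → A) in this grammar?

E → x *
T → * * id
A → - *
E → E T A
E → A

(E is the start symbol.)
PREDICT(E → A) = (FIRST(RHS) \ {ε}) ∪ (FOLLOW(E) if ε ∈ FIRST(RHS), i.e. RHS ⇒* ε)
FIRST(A) = { '-' }
FIRST(A) = { '-' }
ε ∉ FIRST(A), so FOLLOW(E) is not added.
PREDICT(E → A) = { '-' }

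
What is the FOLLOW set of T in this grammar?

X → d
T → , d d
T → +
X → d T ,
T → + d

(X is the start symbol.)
{ ',' }

In X → d T ,: T is followed by ',', add FIRST(',') \ {ε} = { ',' }

Taking the union: FOLLOW(T) = { ',' }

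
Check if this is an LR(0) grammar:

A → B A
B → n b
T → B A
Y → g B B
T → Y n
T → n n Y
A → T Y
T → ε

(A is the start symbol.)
No. Shift-reduce conflict between [T → .] and [B → . n b]

Augment with A' → A and build the canonical LR(0) collection (I0 = CLOSURE({[A' → . A]}), then GOTO on every symbol after a dot until no new states appear). It has 16 states:
  I0: { [A → . B A], [A → . T Y], [A' → . A], [B → . n b], [T → . B A], [T → . Y n], [T → . n n Y], [T → .], [Y → . g B B] }  — shift, reduce
  I1: { [A' → A .] }  — accept
  I2: { [A → . B A], [A → . T Y], [A → B . A], [B → . n b], [T → . B A], [T → . Y n], [T → . n n Y], [T → .], [T → B . A], [Y → . g B B] }  — shift, reduce
  I3: { [A → T . Y], [Y → . g B B] }  — shift
  I4: { [T → Y . n] }  — shift
  I5: { [B → . n b], [Y → g . B B] }  — shift
  I6: { [B → n . b], [T → n . n Y] }  — shift
  I7: { [B → n b .] }  — reduce
  I8: { [T → n n . Y], [Y → . g B B] }  — shift
  I9: { [T → n n Y .] }  — reduce
  I10: { [B → . n b], [Y → g B . B] }  — shift
  I11: { [B → n . b] }  — shift
  I12: { [Y → g B B .] }  — reduce
  I13: { [T → Y n .] }  — reduce
  I14: { [A → T Y .] }  — reduce
  I15: { [A → B A .], [T → B A .] }  — 2 reduces

Conflict in state I0:
  Shift-reduce conflict between [T → .] and [B → . n b]
So the grammar is NOT LR(0).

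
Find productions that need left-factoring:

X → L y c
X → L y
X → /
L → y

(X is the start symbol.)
Left-factoring is needed when two productions for the same non-terminal
share a common prefix on the right-hand side.

Productions for X:
  X → L y c
  X → L y
  X → /

Found common prefix 'L y' in productions for X

Answer: Yes, X has productions with common prefix 'L y'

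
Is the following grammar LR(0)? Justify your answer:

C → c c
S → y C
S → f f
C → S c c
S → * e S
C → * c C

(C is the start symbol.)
Yes, the grammar is LR(0)

Augment with C' → C and build the canonical LR(0) collection (I0 = CLOSURE({[C' → . C]}), then GOTO on every symbol after a dot until no new states appear). It has 17 states:
  I0: { [C → . * c C], [C → . S c c], [C → . c c], [C' → . C], [S → . * e S], [S → . f f], [S → . y C] }  — shift
  I1: { [C → * . c C], [S → * . e S] }  — shift
  I2: { [C' → C .] }  — accept
  I3: { [C → S . c c] }  — shift
  I4: { [C → c . c] }  — shift
  I5: { [S → f . f] }  — shift
  I6: { [C → . * c C], [C → . S c c], [C → . c c], [S → . * e S], [S → . f f], [S → . y C], [S → y . C] }  — shift
  I7: { [S → y C .] }  — reduce
  I8: { [S → f f .] }  — reduce
  I9: { [C → c c .] }  — reduce
  I10: { [C → S c . c] }  — shift
  I11: { [C → S c c .] }  — reduce
  I12: { [C → * c . C], [C → . * c C], [C → . S c c], [C → . c c], [S → . * e S], [S → . f f], [S → . y C] }  — shift
  I13: { [S → * e . S], [S → . * e S], [S → . f f], [S → . y C] }  — shift
  I14: { [S → * . e S] }  — shift
  I15: { [S → * e S .] }  — reduce
  I16: { [C → * c C .] }  — reduce

Every state is either a pure shift/goto state or contains exactly one complete item and nothing to shift — no conflicts. The grammar is LR(0).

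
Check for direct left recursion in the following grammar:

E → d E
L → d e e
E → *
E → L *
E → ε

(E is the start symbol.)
Direct left recursion occurs when N → N α for some non-terminal N (the right-hand side begins with the left-hand side itself).

E → d E: starts with d
L → d e e: starts with d
E → *: starts with '*'
E → L *: starts with L
E → ε: starts with ε

No direct left recursion found.

Answer: No direct left recursion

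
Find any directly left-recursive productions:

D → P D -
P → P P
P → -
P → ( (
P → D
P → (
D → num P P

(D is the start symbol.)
D → P D -: starts with P
P → P P: LEFT RECURSIVE (starts with P)
P → -: starts with '-'
P → ( (: starts with '('
P → D: starts with D
P → (: starts with '('
D → num P P: starts with num

The grammar has direct left recursion on: P.

Answer: Yes, P is left-recursive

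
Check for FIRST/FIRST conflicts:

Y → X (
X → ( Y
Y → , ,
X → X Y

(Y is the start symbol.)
Yes. X → '(' Y / X → X Y on { '(' }

A FIRST/FIRST conflict occurs when two productions N → α and N → β for the same non-terminal have FIRST(α) ∩ FIRST(β) ≠ ∅ (with ε ∈ FIRST of a nullable right-hand side, so two nullable alternatives also conflict).

FIRST sets of the non-terminals at (or reachable through a nullable prefix from) the front of some alternative:
  FIRST(X) = { '(' }

Productions for Y:
  Y → X (: FIRST = { '(' }
  Y → , ,: FIRST = { ',' }
Productions for X:
  X → ( Y: FIRST = { '(' }
  X → X Y: FIRST = { '(' }

Conflict for X: X → ( Y and X → X Y
  Overlap: { '(' }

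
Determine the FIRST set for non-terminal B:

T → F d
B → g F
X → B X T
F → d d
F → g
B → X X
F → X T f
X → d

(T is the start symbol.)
To compute FIRST(B), examine every production with B on the left-hand side, reading each right-hand side left to right until a non-nullable symbol is reached.

FIRST sets of the other non-terminals involved (by the same procedure, iterated to a fixed point):
  FIRST(X) = { 'd', 'g' }

From B → g F:
  - g is a terminal: add 'g' and stop
From B → X X:
  - X is a non-terminal: add FIRST(X) \ {ε} = { 'd', 'g' }
    X is not nullable, so stop

Collecting: FIRST(B) = { 'd', 'g' }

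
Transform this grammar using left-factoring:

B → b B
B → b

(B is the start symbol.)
Left-factoring transforms A → αβ₁ | αβ₂ into A → αA' and A' → β₁ | β₂
(α is the longest common prefix among the alternatives). Repeat until
no nonterminal has two alternatives with a common prefix.

Round 1: B has alternatives sharing prefix 'b'. Introduce B': B → b B'
  Add: B' → B
  Add: B' → ε

No remaining common prefixes — done.

Resulting grammar:
B → b B'
B' → B
B' → ε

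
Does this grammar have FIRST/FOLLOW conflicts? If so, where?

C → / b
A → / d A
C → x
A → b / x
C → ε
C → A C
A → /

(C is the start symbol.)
No FIRST/FOLLOW conflicts.

Nullable non-terminals: C.
FIRST sets used below: FIRST(A) = { '/', 'b' }

C: nullable alternative(s) C → ε; FOLLOW(C) = { $ }
  C → / b: FIRST \ {ε} = { '/' } — disjoint from FOLLOW(C)
  C → x: FIRST \ {ε} = { 'x' } — disjoint from FOLLOW(C)
  C → ε: FIRST \ {ε} = { } — this is the only nullable alternative, skip
  C → A C: FIRST \ {ε} = { '/', 'b' } — disjoint from FOLLOW(C)

A has no nullable alternative, so no FIRST/FOLLOW check is needed there.

No FIRST/FOLLOW conflicts found.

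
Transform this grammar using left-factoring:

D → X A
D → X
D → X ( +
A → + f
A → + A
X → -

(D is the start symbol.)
D → X D'
D' → A
D' → ε
D' → ( +
A → + A'
A' → f
A' → A
X → -

Left-factoring transforms A → αβ₁ | αβ₂ into A → αA' and A' → β₁ | β₂
(α is the longest common prefix among the alternatives). Repeat until
no nonterminal has two alternatives with a common prefix.

Round 1: D has alternatives sharing prefix 'X'. Introduce D': D → X D'
  Add: D' → A
  Add: D' → ε
  Add: D' → ( +

Round 2: A has alternatives sharing prefix '+'. Introduce A': A → + A'
  Add: A' → f
  Add: A' → A

No remaining common prefixes — done.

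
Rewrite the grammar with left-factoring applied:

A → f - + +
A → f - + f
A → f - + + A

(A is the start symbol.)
A → f - + A'
A' → + A''
A'' → ε
A'' → A
A' → f

Left-factoring transforms A → αβ₁ | αβ₂ into A → αA' and A' → β₁ | β₂
(α is the longest common prefix among the alternatives). Repeat until
no nonterminal has two alternatives with a common prefix.

Round 1: A has alternatives sharing prefix 'f - +'. Introduce A': A → f - + A'
  Add: A' → +
  Add: A' → f
  Add: A' → + A

Round 2: A' has alternatives sharing prefix '+'. Introduce A'': A' → + A''
  Add: A'' → ε
  Add: A'' → A

No remaining common prefixes — done.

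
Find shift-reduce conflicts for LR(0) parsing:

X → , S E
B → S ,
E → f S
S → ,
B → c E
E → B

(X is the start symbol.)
No shift-reduce conflicts

A shift-reduce conflict occurs when an LR(0) state has both:
  - a complete (reduce) item [A → α .] (dot at the end), and
  - a shift item [B → β . c γ] (dot before a terminal).

Augment with X' → X and build the canonical LR(0) collection (I0 = CLOSURE({[X' → . X]}), then GOTO on every symbol after a dot until no new states appear). It has 13 states:
  I0: { [X → . , S E], [X' → . X] }  — shift
  I1: { [S → . ,], [X → , . S E] }  — shift
  I2: { [X' → X .] }  — accept
  I3: { [S → , .] }  — reduce
  I4: { [B → . S ,], [B → . c E], [E → . B], [E → . f S], [S → . ,], [X → , S . E] }  — shift
  I5: { [E → B .] }  — reduce
  I6: { [X → , S E .] }  — reduce
  I7: { [B → S . ,] }  — shift
  I8: { [B → . S ,], [B → . c E], [B → c . E], [E → . B], [E → . f S], [S → . ,] }  — shift
  I9: { [E → f . S], [S → . ,] }  — shift
  I10: { [E → f S .] }  — reduce
  I11: { [B → c E .] }  — reduce
  I12: { [B → S , .] }  — reduce

No state contains both a complete item and a shift item.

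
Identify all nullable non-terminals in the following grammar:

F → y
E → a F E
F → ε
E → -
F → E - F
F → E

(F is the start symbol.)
{ 'F' }

A non-terminal is nullable if it can derive ε (the empty string): either it has an ε-production, or it has a production whose right-hand side consists entirely of nullable non-terminals.

ε-productions: F → ε
So F is immediately nullable.
No further non-terminal can be added: every production for the remaining non-terminals contains a terminal or a non-nullable non-terminal.
Nullable = { 'F' }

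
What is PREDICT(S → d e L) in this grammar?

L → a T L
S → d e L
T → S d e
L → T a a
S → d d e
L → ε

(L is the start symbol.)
{ 'd' }

PREDICT(S → d e L) = (FIRST(RHS) \ {ε}) ∪ (FOLLOW(S) if ε ∈ FIRST(RHS), i.e. RHS ⇒* ε)
FIRST(d e L) = { 'd' }
ε ∉ FIRST(d e L), so FOLLOW(S) is not added.
PREDICT(S → d e L) = { 'd' }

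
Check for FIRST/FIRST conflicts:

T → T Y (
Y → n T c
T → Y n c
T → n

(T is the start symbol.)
Yes. T → T Y '(' / T → Y n c on { 'n' }; T → T Y '(' / T → n on { 'n' }; T → Y n c / T → n on { 'n' }

A FIRST/FIRST conflict occurs when two productions N → α and N → β for the same non-terminal have FIRST(α) ∩ FIRST(β) ≠ ∅ (with ε ∈ FIRST of a nullable right-hand side, so two nullable alternatives also conflict).

FIRST sets of the non-terminals at (or reachable through a nullable prefix from) the front of some alternative:
  FIRST(T) = { 'n' }
  FIRST(Y) = { 'n' }

Productions for T:
  T → T Y (: FIRST = { 'n' }
  T → Y n c: FIRST = { 'n' }
  T → n: FIRST = { 'n' }
Y has only one production, so no FIRST/FIRST conflict is possible there.

Conflict for T: T → T Y ( and T → Y n c
  Overlap: { 'n' }
Conflict for T: T → T Y ( and T → n
  Overlap: { 'n' }
Conflict for T: T → Y n c and T → n
  Overlap: { 'n' }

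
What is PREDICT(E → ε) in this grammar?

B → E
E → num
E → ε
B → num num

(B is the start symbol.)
{ $ }

PREDICT(E → ε) = (FIRST(RHS) \ {ε}) ∪ (FOLLOW(E) if ε ∈ FIRST(RHS), i.e. RHS ⇒* ε)
The right-hand side is ε (FIRST(ε) = { ε }), so the predict set is FOLLOW(E) = { $ }
PREDICT(E → ε) = { $ }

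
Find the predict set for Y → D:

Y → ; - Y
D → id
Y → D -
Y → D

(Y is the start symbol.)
PREDICT(Y → D) = (FIRST(RHS) \ {ε}) ∪ (FOLLOW(Y) if ε ∈ FIRST(RHS), i.e. RHS ⇒* ε)
FIRST(D) = { 'id' }
FIRST(D) = { 'id' }
ε ∉ FIRST(D), so FOLLOW(Y) is not added.
PREDICT(Y → D) = { 'id' }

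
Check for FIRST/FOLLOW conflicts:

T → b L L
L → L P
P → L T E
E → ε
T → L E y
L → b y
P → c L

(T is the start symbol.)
No FIRST/FOLLOW conflicts.

A FIRST/FOLLOW conflict occurs when a non-terminal N has a nullable alternative N → β (β ⇒* ε) and another alternative N → α with FIRST(α) ∩ FOLLOW(N) ≠ ∅: on such a lookahead the parser cannot decide between expanding α and letting N vanish via β.

Nullable non-terminals: E.
E has a nullable alternative but only one production, so nothing to check.

L, P, T have no nullable alternative, so no FIRST/FOLLOW check is needed there.

No FIRST/FOLLOW conflicts found.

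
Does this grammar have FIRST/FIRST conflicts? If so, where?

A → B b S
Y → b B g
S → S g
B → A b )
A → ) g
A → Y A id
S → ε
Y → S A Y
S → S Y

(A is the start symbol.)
A FIRST/FIRST conflict occurs when two productions N → α and N → β for the same non-terminal have FIRST(α) ∩ FIRST(β) ≠ ∅ (with ε ∈ FIRST of a nullable right-hand side, so two nullable alternatives also conflict).

FIRST sets of the non-terminals at (or reachable through a nullable prefix from) the front of some alternative:
  FIRST(B) = { ')', 'b', 'g' }
  FIRST(Y) = { ')', 'b', 'g' }
  FIRST(S) = { ')', 'b', 'g', ε }
  FIRST(A) = { ')', 'b', 'g' }

Productions for A:
  A → B b S: FIRST = { ')', 'b', 'g' }
  A → ) g: FIRST = { ')' }
  A → Y A id: FIRST = { ')', 'b', 'g' }
Productions for Y:
  Y → b B g: FIRST = { 'b' }
  Y → S A Y: FIRST = { ')', 'b', 'g' }
Productions for S:
  S → S g: FIRST = { ')', 'b', 'g' }
  S → ε: FIRST = { ε }
  S → S Y: FIRST = { ')', 'b', 'g' }
B has only one production, so no FIRST/FIRST conflict is possible there.

Conflict for A: A → B b S and A → ) g
  Overlap: { ')' }
Conflict for A: A → B b S and A → Y A id
  Overlap: { ')', 'b', 'g' }
Conflict for A: A → ) g and A → Y A id
  Overlap: { ')' }
Conflict for Y: Y → b B g and Y → S A Y
  Overlap: { 'b' }
Conflict for S: S → S g and S → S Y
  Overlap: { ')', 'b', 'g' }

Answer: Yes. A → B b S / A → ')' g on { ')' }; A → B b S / A → Y A id on { ')', 'b', 'g' }; A → ')' g / A → Y A id on { ')' }; Y → b B g / Y → S A Y on { 'b' }; S → S g / S → S Y on { ')', 'b', 'g' }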